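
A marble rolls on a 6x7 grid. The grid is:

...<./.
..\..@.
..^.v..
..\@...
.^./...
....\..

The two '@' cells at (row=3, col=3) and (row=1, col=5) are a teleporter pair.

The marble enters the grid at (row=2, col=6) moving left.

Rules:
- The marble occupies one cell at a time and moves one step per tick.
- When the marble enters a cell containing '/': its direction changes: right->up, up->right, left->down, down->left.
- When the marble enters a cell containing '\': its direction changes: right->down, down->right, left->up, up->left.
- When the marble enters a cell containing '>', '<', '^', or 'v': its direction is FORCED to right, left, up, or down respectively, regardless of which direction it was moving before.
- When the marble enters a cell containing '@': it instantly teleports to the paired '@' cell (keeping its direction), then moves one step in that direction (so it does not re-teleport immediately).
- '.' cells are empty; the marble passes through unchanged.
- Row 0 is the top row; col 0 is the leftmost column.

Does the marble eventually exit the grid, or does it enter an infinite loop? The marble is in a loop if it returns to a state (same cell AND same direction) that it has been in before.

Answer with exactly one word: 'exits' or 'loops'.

Step 1: enter (2,6), '.' pass, move left to (2,5)
Step 2: enter (2,5), '.' pass, move left to (2,4)
Step 3: enter (2,4), 'v' forces left->down, move down to (3,4)
Step 4: enter (3,4), '.' pass, move down to (4,4)
Step 5: enter (4,4), '.' pass, move down to (5,4)
Step 6: enter (5,4), '\' deflects down->right, move right to (5,5)
Step 7: enter (5,5), '.' pass, move right to (5,6)
Step 8: enter (5,6), '.' pass, move right to (5,7)
Step 9: at (5,7) — EXIT via right edge, pos 5

Answer: exits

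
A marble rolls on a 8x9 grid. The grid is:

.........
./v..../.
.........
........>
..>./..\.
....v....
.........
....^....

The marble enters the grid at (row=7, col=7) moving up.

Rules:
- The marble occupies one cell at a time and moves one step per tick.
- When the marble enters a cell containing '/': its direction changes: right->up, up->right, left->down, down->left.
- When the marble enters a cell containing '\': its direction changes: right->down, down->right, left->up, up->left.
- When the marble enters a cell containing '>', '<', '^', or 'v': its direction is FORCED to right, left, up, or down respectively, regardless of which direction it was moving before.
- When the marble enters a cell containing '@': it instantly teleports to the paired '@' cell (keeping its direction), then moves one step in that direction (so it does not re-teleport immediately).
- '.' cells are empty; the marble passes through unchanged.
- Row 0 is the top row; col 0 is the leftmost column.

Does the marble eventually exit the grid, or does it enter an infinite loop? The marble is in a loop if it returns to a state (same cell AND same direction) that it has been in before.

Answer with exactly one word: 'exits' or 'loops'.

Step 1: enter (7,7), '.' pass, move up to (6,7)
Step 2: enter (6,7), '.' pass, move up to (5,7)
Step 3: enter (5,7), '.' pass, move up to (4,7)
Step 4: enter (4,7), '\' deflects up->left, move left to (4,6)
Step 5: enter (4,6), '.' pass, move left to (4,5)
Step 6: enter (4,5), '.' pass, move left to (4,4)
Step 7: enter (4,4), '/' deflects left->down, move down to (5,4)
Step 8: enter (5,4), 'v' forces down->down, move down to (6,4)
Step 9: enter (6,4), '.' pass, move down to (7,4)
Step 10: enter (7,4), '^' forces down->up, move up to (6,4)
Step 11: enter (6,4), '.' pass, move up to (5,4)
Step 12: enter (5,4), 'v' forces up->down, move down to (6,4)
Step 13: at (6,4) dir=down — LOOP DETECTED (seen before)

Answer: loops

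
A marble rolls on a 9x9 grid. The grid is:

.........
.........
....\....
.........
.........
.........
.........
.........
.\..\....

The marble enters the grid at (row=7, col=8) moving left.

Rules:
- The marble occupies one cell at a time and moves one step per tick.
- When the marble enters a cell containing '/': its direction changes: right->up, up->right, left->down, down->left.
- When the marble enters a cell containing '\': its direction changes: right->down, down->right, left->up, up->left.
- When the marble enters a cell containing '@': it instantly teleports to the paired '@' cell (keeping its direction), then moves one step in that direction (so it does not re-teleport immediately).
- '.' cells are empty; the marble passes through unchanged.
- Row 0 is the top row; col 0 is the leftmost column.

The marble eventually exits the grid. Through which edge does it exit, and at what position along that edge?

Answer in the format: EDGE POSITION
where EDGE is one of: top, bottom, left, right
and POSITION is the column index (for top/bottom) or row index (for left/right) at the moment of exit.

Answer: left 7

Derivation:
Step 1: enter (7,8), '.' pass, move left to (7,7)
Step 2: enter (7,7), '.' pass, move left to (7,6)
Step 3: enter (7,6), '.' pass, move left to (7,5)
Step 4: enter (7,5), '.' pass, move left to (7,4)
Step 5: enter (7,4), '.' pass, move left to (7,3)
Step 6: enter (7,3), '.' pass, move left to (7,2)
Step 7: enter (7,2), '.' pass, move left to (7,1)
Step 8: enter (7,1), '.' pass, move left to (7,0)
Step 9: enter (7,0), '.' pass, move left to (7,-1)
Step 10: at (7,-1) — EXIT via left edge, pos 7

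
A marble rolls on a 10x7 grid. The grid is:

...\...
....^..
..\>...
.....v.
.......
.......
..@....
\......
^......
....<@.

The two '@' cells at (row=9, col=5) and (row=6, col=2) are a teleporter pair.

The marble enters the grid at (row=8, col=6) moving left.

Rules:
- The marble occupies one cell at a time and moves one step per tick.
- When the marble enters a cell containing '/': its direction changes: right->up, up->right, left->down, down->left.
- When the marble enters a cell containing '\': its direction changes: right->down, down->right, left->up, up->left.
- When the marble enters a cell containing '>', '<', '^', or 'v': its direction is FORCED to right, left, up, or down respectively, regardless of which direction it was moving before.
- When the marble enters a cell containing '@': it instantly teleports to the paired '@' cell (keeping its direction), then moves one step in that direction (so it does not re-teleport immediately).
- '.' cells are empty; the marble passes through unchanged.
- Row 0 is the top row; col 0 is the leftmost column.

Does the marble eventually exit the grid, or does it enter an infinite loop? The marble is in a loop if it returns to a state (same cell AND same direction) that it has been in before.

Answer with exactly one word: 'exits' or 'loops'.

Answer: exits

Derivation:
Step 1: enter (8,6), '.' pass, move left to (8,5)
Step 2: enter (8,5), '.' pass, move left to (8,4)
Step 3: enter (8,4), '.' pass, move left to (8,3)
Step 4: enter (8,3), '.' pass, move left to (8,2)
Step 5: enter (8,2), '.' pass, move left to (8,1)
Step 6: enter (8,1), '.' pass, move left to (8,0)
Step 7: enter (8,0), '^' forces left->up, move up to (7,0)
Step 8: enter (7,0), '\' deflects up->left, move left to (7,-1)
Step 9: at (7,-1) — EXIT via left edge, pos 7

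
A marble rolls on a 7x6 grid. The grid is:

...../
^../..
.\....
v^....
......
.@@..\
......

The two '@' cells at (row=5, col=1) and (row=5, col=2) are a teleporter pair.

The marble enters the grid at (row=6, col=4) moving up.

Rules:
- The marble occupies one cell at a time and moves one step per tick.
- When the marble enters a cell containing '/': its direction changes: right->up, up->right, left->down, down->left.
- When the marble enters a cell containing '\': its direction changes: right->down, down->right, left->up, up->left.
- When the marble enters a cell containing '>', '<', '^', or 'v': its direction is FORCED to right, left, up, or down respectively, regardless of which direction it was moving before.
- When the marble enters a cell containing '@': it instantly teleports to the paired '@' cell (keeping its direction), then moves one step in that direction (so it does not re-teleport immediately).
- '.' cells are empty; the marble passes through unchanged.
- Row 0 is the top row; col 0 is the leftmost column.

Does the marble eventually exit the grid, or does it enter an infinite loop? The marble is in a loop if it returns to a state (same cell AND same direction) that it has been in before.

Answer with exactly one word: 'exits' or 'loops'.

Step 1: enter (6,4), '.' pass, move up to (5,4)
Step 2: enter (5,4), '.' pass, move up to (4,4)
Step 3: enter (4,4), '.' pass, move up to (3,4)
Step 4: enter (3,4), '.' pass, move up to (2,4)
Step 5: enter (2,4), '.' pass, move up to (1,4)
Step 6: enter (1,4), '.' pass, move up to (0,4)
Step 7: enter (0,4), '.' pass, move up to (-1,4)
Step 8: at (-1,4) — EXIT via top edge, pos 4

Answer: exits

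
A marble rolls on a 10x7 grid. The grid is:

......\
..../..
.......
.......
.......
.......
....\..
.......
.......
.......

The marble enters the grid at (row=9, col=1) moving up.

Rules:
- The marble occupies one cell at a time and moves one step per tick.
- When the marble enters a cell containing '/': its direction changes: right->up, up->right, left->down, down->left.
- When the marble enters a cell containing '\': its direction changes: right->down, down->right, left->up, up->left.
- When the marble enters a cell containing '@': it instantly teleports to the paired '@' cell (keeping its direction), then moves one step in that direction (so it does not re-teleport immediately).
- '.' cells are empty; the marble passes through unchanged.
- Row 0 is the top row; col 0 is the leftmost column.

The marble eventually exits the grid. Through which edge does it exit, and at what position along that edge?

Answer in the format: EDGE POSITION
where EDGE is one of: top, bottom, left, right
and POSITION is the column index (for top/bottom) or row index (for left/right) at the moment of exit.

Answer: top 1

Derivation:
Step 1: enter (9,1), '.' pass, move up to (8,1)
Step 2: enter (8,1), '.' pass, move up to (7,1)
Step 3: enter (7,1), '.' pass, move up to (6,1)
Step 4: enter (6,1), '.' pass, move up to (5,1)
Step 5: enter (5,1), '.' pass, move up to (4,1)
Step 6: enter (4,1), '.' pass, move up to (3,1)
Step 7: enter (3,1), '.' pass, move up to (2,1)
Step 8: enter (2,1), '.' pass, move up to (1,1)
Step 9: enter (1,1), '.' pass, move up to (0,1)
Step 10: enter (0,1), '.' pass, move up to (-1,1)
Step 11: at (-1,1) — EXIT via top edge, pos 1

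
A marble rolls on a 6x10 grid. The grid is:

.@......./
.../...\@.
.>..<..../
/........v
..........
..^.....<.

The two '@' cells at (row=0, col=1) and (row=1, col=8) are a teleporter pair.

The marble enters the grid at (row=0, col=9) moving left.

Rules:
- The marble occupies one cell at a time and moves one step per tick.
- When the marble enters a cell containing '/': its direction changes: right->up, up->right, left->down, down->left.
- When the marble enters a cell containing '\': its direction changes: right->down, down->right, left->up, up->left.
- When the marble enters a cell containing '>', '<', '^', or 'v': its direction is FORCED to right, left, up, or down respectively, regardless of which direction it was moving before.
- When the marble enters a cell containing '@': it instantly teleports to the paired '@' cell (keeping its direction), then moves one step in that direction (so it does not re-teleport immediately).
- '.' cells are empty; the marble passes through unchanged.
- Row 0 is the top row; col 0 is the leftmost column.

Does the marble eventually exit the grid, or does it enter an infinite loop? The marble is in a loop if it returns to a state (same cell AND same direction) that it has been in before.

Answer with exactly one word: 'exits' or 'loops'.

Answer: loops

Derivation:
Step 1: enter (0,9), '/' deflects left->down, move down to (1,9)
Step 2: enter (1,9), '.' pass, move down to (2,9)
Step 3: enter (2,9), '/' deflects down->left, move left to (2,8)
Step 4: enter (2,8), '.' pass, move left to (2,7)
Step 5: enter (2,7), '.' pass, move left to (2,6)
Step 6: enter (2,6), '.' pass, move left to (2,5)
Step 7: enter (2,5), '.' pass, move left to (2,4)
Step 8: enter (2,4), '<' forces left->left, move left to (2,3)
Step 9: enter (2,3), '.' pass, move left to (2,2)
Step 10: enter (2,2), '.' pass, move left to (2,1)
Step 11: enter (2,1), '>' forces left->right, move right to (2,2)
Step 12: enter (2,2), '.' pass, move right to (2,3)
Step 13: enter (2,3), '.' pass, move right to (2,4)
Step 14: enter (2,4), '<' forces right->left, move left to (2,3)
Step 15: at (2,3) dir=left — LOOP DETECTED (seen before)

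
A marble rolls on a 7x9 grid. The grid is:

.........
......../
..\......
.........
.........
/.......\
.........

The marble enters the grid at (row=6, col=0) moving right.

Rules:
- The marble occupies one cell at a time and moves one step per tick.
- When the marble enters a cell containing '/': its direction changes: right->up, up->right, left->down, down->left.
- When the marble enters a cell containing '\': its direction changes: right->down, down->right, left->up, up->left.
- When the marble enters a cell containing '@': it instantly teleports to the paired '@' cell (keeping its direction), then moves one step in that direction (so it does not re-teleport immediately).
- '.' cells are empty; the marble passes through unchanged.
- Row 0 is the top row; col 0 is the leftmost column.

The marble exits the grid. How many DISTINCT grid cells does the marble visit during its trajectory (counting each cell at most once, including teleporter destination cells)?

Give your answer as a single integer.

Step 1: enter (6,0), '.' pass, move right to (6,1)
Step 2: enter (6,1), '.' pass, move right to (6,2)
Step 3: enter (6,2), '.' pass, move right to (6,3)
Step 4: enter (6,3), '.' pass, move right to (6,4)
Step 5: enter (6,4), '.' pass, move right to (6,5)
Step 6: enter (6,5), '.' pass, move right to (6,6)
Step 7: enter (6,6), '.' pass, move right to (6,7)
Step 8: enter (6,7), '.' pass, move right to (6,8)
Step 9: enter (6,8), '.' pass, move right to (6,9)
Step 10: at (6,9) — EXIT via right edge, pos 6
Distinct cells visited: 9 (path length 9)

Answer: 9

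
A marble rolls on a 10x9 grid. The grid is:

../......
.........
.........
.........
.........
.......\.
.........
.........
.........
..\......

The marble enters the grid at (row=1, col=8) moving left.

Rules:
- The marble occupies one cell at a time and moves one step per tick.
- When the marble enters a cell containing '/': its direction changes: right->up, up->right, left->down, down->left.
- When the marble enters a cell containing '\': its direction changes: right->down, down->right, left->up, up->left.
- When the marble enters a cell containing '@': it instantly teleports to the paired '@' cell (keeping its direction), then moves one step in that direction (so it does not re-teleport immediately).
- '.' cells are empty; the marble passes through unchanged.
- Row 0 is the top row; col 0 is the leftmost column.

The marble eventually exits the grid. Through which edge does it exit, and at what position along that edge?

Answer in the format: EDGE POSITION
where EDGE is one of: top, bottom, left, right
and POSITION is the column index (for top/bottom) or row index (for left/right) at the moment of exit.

Step 1: enter (1,8), '.' pass, move left to (1,7)
Step 2: enter (1,7), '.' pass, move left to (1,6)
Step 3: enter (1,6), '.' pass, move left to (1,5)
Step 4: enter (1,5), '.' pass, move left to (1,4)
Step 5: enter (1,4), '.' pass, move left to (1,3)
Step 6: enter (1,3), '.' pass, move left to (1,2)
Step 7: enter (1,2), '.' pass, move left to (1,1)
Step 8: enter (1,1), '.' pass, move left to (1,0)
Step 9: enter (1,0), '.' pass, move left to (1,-1)
Step 10: at (1,-1) — EXIT via left edge, pos 1

Answer: left 1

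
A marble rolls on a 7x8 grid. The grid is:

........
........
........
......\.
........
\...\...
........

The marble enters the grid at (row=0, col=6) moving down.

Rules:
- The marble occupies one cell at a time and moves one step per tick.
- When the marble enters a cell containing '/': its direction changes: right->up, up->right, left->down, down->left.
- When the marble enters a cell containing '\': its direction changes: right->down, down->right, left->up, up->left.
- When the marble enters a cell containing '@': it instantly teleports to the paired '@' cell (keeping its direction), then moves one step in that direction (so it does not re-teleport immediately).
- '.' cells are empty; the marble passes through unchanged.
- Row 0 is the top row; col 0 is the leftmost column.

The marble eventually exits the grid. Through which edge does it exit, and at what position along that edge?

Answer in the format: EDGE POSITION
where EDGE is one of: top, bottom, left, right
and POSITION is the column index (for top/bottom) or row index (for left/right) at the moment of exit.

Answer: right 3

Derivation:
Step 1: enter (0,6), '.' pass, move down to (1,6)
Step 2: enter (1,6), '.' pass, move down to (2,6)
Step 3: enter (2,6), '.' pass, move down to (3,6)
Step 4: enter (3,6), '\' deflects down->right, move right to (3,7)
Step 5: enter (3,7), '.' pass, move right to (3,8)
Step 6: at (3,8) — EXIT via right edge, pos 3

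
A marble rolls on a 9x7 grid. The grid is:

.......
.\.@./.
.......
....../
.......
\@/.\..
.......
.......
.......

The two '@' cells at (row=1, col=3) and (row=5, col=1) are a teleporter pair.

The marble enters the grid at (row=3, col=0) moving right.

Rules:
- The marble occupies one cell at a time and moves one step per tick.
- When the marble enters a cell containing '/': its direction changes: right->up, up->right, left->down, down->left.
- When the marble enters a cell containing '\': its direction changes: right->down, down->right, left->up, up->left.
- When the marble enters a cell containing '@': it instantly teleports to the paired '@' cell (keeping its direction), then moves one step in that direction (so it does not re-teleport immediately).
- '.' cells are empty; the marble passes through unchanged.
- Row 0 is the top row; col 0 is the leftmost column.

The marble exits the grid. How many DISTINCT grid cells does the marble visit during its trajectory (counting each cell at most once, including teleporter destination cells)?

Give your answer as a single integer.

Answer: 10

Derivation:
Step 1: enter (3,0), '.' pass, move right to (3,1)
Step 2: enter (3,1), '.' pass, move right to (3,2)
Step 3: enter (3,2), '.' pass, move right to (3,3)
Step 4: enter (3,3), '.' pass, move right to (3,4)
Step 5: enter (3,4), '.' pass, move right to (3,5)
Step 6: enter (3,5), '.' pass, move right to (3,6)
Step 7: enter (3,6), '/' deflects right->up, move up to (2,6)
Step 8: enter (2,6), '.' pass, move up to (1,6)
Step 9: enter (1,6), '.' pass, move up to (0,6)
Step 10: enter (0,6), '.' pass, move up to (-1,6)
Step 11: at (-1,6) — EXIT via top edge, pos 6
Distinct cells visited: 10 (path length 10)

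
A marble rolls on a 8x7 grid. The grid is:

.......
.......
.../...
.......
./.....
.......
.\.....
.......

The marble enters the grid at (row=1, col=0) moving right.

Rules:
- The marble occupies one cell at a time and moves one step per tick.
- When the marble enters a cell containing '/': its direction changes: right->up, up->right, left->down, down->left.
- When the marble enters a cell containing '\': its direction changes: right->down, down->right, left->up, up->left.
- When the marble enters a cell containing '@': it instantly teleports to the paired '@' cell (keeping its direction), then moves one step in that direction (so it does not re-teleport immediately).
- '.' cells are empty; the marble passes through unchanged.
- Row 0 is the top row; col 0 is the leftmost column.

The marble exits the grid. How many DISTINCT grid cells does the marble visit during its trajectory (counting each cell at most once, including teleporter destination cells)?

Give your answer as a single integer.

Step 1: enter (1,0), '.' pass, move right to (1,1)
Step 2: enter (1,1), '.' pass, move right to (1,2)
Step 3: enter (1,2), '.' pass, move right to (1,3)
Step 4: enter (1,3), '.' pass, move right to (1,4)
Step 5: enter (1,4), '.' pass, move right to (1,5)
Step 6: enter (1,5), '.' pass, move right to (1,6)
Step 7: enter (1,6), '.' pass, move right to (1,7)
Step 8: at (1,7) — EXIT via right edge, pos 1
Distinct cells visited: 7 (path length 7)

Answer: 7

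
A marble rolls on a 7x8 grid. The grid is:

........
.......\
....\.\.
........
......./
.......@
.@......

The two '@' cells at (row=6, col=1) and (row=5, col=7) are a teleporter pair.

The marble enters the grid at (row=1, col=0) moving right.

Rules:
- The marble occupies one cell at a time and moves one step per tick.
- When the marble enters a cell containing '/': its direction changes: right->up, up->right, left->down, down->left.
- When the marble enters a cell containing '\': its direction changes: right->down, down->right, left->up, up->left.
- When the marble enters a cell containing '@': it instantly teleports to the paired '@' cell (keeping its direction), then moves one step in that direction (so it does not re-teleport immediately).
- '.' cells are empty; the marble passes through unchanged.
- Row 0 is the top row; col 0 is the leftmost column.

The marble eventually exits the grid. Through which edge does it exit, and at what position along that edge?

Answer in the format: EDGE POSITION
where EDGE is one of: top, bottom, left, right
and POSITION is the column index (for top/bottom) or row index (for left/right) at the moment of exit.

Step 1: enter (1,0), '.' pass, move right to (1,1)
Step 2: enter (1,1), '.' pass, move right to (1,2)
Step 3: enter (1,2), '.' pass, move right to (1,3)
Step 4: enter (1,3), '.' pass, move right to (1,4)
Step 5: enter (1,4), '.' pass, move right to (1,5)
Step 6: enter (1,5), '.' pass, move right to (1,6)
Step 7: enter (1,6), '.' pass, move right to (1,7)
Step 8: enter (1,7), '\' deflects right->down, move down to (2,7)
Step 9: enter (2,7), '.' pass, move down to (3,7)
Step 10: enter (3,7), '.' pass, move down to (4,7)
Step 11: enter (4,7), '/' deflects down->left, move left to (4,6)
Step 12: enter (4,6), '.' pass, move left to (4,5)
Step 13: enter (4,5), '.' pass, move left to (4,4)
Step 14: enter (4,4), '.' pass, move left to (4,3)
Step 15: enter (4,3), '.' pass, move left to (4,2)
Step 16: enter (4,2), '.' pass, move left to (4,1)
Step 17: enter (4,1), '.' pass, move left to (4,0)
Step 18: enter (4,0), '.' pass, move left to (4,-1)
Step 19: at (4,-1) — EXIT via left edge, pos 4

Answer: left 4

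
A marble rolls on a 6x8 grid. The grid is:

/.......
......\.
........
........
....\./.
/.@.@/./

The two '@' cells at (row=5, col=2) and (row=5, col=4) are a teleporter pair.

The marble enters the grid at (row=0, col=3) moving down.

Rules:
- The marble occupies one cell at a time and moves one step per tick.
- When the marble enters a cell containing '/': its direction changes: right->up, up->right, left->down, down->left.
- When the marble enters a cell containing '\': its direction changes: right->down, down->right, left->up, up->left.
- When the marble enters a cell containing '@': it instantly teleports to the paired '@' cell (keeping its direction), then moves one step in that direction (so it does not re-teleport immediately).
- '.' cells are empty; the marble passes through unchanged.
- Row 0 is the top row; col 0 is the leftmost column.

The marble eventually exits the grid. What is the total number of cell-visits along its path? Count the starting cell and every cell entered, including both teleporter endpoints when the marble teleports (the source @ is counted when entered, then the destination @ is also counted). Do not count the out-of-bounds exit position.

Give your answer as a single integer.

Step 1: enter (0,3), '.' pass, move down to (1,3)
Step 2: enter (1,3), '.' pass, move down to (2,3)
Step 3: enter (2,3), '.' pass, move down to (3,3)
Step 4: enter (3,3), '.' pass, move down to (4,3)
Step 5: enter (4,3), '.' pass, move down to (5,3)
Step 6: enter (5,3), '.' pass, move down to (6,3)
Step 7: at (6,3) — EXIT via bottom edge, pos 3
Path length (cell visits): 6

Answer: 6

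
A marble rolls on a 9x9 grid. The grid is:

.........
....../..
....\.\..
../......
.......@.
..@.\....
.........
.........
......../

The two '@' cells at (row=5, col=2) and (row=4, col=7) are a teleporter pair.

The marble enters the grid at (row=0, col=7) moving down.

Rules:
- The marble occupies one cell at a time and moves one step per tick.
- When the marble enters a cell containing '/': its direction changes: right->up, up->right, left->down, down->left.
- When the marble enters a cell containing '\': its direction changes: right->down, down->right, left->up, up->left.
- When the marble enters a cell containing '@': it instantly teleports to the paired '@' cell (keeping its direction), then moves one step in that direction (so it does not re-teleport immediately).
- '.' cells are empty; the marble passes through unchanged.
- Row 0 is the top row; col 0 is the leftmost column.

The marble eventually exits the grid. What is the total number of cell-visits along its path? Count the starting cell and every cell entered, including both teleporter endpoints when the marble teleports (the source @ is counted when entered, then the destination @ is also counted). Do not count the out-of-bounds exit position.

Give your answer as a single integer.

Step 1: enter (0,7), '.' pass, move down to (1,7)
Step 2: enter (1,7), '.' pass, move down to (2,7)
Step 3: enter (2,7), '.' pass, move down to (3,7)
Step 4: enter (3,7), '.' pass, move down to (4,7)
Step 5: enter (4,7), '@' teleport (4,7)->(5,2), also enter (5,2), move down to (6,2)
Step 6: enter (6,2), '.' pass, move down to (7,2)
Step 7: enter (7,2), '.' pass, move down to (8,2)
Step 8: enter (8,2), '.' pass, move down to (9,2)
Step 9: at (9,2) — EXIT via bottom edge, pos 2
Path length (cell visits): 9

Answer: 9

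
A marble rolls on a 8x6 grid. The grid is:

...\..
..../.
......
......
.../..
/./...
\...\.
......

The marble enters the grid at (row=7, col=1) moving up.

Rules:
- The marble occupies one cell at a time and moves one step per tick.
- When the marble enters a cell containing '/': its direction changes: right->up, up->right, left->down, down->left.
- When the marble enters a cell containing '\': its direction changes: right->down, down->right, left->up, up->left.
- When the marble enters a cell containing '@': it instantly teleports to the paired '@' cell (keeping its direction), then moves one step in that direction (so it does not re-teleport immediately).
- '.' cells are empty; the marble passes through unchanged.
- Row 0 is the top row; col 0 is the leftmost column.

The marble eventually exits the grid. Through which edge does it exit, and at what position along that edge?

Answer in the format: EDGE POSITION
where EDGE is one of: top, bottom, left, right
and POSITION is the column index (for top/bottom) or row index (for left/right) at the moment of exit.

Answer: top 1

Derivation:
Step 1: enter (7,1), '.' pass, move up to (6,1)
Step 2: enter (6,1), '.' pass, move up to (5,1)
Step 3: enter (5,1), '.' pass, move up to (4,1)
Step 4: enter (4,1), '.' pass, move up to (3,1)
Step 5: enter (3,1), '.' pass, move up to (2,1)
Step 6: enter (2,1), '.' pass, move up to (1,1)
Step 7: enter (1,1), '.' pass, move up to (0,1)
Step 8: enter (0,1), '.' pass, move up to (-1,1)
Step 9: at (-1,1) — EXIT via top edge, pos 1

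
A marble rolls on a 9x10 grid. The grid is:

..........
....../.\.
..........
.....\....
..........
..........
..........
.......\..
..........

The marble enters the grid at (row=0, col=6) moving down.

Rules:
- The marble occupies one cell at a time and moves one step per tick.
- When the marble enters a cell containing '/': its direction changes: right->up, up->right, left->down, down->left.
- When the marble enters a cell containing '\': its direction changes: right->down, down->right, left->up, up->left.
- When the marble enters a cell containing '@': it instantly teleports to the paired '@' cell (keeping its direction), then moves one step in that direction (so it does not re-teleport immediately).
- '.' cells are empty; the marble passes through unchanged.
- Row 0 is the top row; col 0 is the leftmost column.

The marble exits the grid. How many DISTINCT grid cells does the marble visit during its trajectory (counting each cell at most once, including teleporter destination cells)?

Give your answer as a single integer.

Answer: 8

Derivation:
Step 1: enter (0,6), '.' pass, move down to (1,6)
Step 2: enter (1,6), '/' deflects down->left, move left to (1,5)
Step 3: enter (1,5), '.' pass, move left to (1,4)
Step 4: enter (1,4), '.' pass, move left to (1,3)
Step 5: enter (1,3), '.' pass, move left to (1,2)
Step 6: enter (1,2), '.' pass, move left to (1,1)
Step 7: enter (1,1), '.' pass, move left to (1,0)
Step 8: enter (1,0), '.' pass, move left to (1,-1)
Step 9: at (1,-1) — EXIT via left edge, pos 1
Distinct cells visited: 8 (path length 8)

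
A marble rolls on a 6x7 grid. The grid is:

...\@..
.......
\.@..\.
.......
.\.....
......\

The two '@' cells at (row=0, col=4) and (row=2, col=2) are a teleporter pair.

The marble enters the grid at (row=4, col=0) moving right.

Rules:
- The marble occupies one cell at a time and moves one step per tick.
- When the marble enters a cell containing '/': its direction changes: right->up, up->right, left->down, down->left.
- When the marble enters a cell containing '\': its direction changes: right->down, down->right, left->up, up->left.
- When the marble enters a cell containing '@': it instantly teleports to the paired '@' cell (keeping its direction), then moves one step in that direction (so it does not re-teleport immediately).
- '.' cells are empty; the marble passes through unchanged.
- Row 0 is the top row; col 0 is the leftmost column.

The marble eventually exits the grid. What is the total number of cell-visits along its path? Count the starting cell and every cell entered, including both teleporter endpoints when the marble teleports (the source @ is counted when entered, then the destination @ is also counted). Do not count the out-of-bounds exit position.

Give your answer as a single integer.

Step 1: enter (4,0), '.' pass, move right to (4,1)
Step 2: enter (4,1), '\' deflects right->down, move down to (5,1)
Step 3: enter (5,1), '.' pass, move down to (6,1)
Step 4: at (6,1) — EXIT via bottom edge, pos 1
Path length (cell visits): 3

Answer: 3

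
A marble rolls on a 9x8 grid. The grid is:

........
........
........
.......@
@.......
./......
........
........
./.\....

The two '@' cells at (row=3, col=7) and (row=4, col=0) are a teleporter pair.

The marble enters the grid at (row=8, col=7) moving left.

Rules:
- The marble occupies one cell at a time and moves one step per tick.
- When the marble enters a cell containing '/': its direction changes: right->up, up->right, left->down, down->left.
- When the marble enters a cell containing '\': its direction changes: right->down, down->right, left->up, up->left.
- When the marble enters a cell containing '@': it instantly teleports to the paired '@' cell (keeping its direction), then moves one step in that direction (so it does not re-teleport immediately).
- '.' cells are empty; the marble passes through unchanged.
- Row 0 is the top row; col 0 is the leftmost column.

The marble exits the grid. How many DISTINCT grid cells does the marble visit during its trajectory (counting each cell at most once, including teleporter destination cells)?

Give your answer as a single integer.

Answer: 13

Derivation:
Step 1: enter (8,7), '.' pass, move left to (8,6)
Step 2: enter (8,6), '.' pass, move left to (8,5)
Step 3: enter (8,5), '.' pass, move left to (8,4)
Step 4: enter (8,4), '.' pass, move left to (8,3)
Step 5: enter (8,3), '\' deflects left->up, move up to (7,3)
Step 6: enter (7,3), '.' pass, move up to (6,3)
Step 7: enter (6,3), '.' pass, move up to (5,3)
Step 8: enter (5,3), '.' pass, move up to (4,3)
Step 9: enter (4,3), '.' pass, move up to (3,3)
Step 10: enter (3,3), '.' pass, move up to (2,3)
Step 11: enter (2,3), '.' pass, move up to (1,3)
Step 12: enter (1,3), '.' pass, move up to (0,3)
Step 13: enter (0,3), '.' pass, move up to (-1,3)
Step 14: at (-1,3) — EXIT via top edge, pos 3
Distinct cells visited: 13 (path length 13)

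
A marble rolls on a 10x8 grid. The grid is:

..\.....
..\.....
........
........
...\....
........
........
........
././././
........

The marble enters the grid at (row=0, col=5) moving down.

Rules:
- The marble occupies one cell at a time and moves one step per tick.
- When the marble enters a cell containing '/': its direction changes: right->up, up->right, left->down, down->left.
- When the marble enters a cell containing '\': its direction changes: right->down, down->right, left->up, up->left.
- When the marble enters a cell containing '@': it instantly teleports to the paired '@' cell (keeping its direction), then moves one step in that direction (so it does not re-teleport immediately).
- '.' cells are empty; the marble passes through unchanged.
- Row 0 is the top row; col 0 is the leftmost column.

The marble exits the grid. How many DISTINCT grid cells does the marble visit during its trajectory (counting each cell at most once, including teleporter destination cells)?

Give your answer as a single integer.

Answer: 12

Derivation:
Step 1: enter (0,5), '.' pass, move down to (1,5)
Step 2: enter (1,5), '.' pass, move down to (2,5)
Step 3: enter (2,5), '.' pass, move down to (3,5)
Step 4: enter (3,5), '.' pass, move down to (4,5)
Step 5: enter (4,5), '.' pass, move down to (5,5)
Step 6: enter (5,5), '.' pass, move down to (6,5)
Step 7: enter (6,5), '.' pass, move down to (7,5)
Step 8: enter (7,5), '.' pass, move down to (8,5)
Step 9: enter (8,5), '/' deflects down->left, move left to (8,4)
Step 10: enter (8,4), '.' pass, move left to (8,3)
Step 11: enter (8,3), '/' deflects left->down, move down to (9,3)
Step 12: enter (9,3), '.' pass, move down to (10,3)
Step 13: at (10,3) — EXIT via bottom edge, pos 3
Distinct cells visited: 12 (path length 12)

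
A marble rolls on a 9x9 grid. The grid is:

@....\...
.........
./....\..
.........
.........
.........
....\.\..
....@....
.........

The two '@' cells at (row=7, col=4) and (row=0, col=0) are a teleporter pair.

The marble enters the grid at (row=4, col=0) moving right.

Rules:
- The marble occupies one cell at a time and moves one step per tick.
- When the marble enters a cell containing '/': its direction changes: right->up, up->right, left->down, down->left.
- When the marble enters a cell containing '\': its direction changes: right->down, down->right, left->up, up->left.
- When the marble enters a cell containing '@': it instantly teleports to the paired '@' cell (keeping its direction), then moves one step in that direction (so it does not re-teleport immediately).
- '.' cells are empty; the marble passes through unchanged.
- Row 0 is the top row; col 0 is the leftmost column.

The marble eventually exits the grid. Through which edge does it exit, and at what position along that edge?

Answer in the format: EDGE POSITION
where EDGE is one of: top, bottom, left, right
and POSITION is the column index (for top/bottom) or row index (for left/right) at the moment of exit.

Step 1: enter (4,0), '.' pass, move right to (4,1)
Step 2: enter (4,1), '.' pass, move right to (4,2)
Step 3: enter (4,2), '.' pass, move right to (4,3)
Step 4: enter (4,3), '.' pass, move right to (4,4)
Step 5: enter (4,4), '.' pass, move right to (4,5)
Step 6: enter (4,5), '.' pass, move right to (4,6)
Step 7: enter (4,6), '.' pass, move right to (4,7)
Step 8: enter (4,7), '.' pass, move right to (4,8)
Step 9: enter (4,8), '.' pass, move right to (4,9)
Step 10: at (4,9) — EXIT via right edge, pos 4

Answer: right 4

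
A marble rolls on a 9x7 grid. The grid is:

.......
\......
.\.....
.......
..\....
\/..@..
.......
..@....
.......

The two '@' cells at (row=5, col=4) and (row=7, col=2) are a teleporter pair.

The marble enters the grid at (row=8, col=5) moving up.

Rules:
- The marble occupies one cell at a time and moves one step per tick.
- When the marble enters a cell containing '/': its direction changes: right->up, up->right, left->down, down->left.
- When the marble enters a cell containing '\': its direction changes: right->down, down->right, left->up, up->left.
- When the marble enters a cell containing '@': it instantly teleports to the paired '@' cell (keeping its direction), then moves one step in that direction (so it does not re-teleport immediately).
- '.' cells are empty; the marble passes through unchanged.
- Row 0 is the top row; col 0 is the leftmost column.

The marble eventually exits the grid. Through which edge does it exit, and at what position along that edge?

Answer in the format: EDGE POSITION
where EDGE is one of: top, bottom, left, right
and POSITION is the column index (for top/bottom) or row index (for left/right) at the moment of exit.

Step 1: enter (8,5), '.' pass, move up to (7,5)
Step 2: enter (7,5), '.' pass, move up to (6,5)
Step 3: enter (6,5), '.' pass, move up to (5,5)
Step 4: enter (5,5), '.' pass, move up to (4,5)
Step 5: enter (4,5), '.' pass, move up to (3,5)
Step 6: enter (3,5), '.' pass, move up to (2,5)
Step 7: enter (2,5), '.' pass, move up to (1,5)
Step 8: enter (1,5), '.' pass, move up to (0,5)
Step 9: enter (0,5), '.' pass, move up to (-1,5)
Step 10: at (-1,5) — EXIT via top edge, pos 5

Answer: top 5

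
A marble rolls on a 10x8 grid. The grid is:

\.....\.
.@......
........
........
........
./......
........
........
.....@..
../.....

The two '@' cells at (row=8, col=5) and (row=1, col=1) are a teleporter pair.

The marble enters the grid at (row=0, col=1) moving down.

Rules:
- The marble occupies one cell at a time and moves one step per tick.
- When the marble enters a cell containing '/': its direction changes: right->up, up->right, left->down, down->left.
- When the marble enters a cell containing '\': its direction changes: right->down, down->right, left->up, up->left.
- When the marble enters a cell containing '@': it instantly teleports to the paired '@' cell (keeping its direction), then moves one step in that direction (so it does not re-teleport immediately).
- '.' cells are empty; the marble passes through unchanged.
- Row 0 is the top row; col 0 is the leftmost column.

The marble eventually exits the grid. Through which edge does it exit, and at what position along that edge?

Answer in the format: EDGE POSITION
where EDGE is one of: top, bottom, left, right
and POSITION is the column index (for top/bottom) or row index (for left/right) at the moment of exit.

Step 1: enter (0,1), '.' pass, move down to (1,1)
Step 2: enter (1,1), '@' teleport (1,1)->(8,5), also enter (8,5), move down to (9,5)
Step 3: enter (9,5), '.' pass, move down to (10,5)
Step 4: at (10,5) — EXIT via bottom edge, pos 5

Answer: bottom 5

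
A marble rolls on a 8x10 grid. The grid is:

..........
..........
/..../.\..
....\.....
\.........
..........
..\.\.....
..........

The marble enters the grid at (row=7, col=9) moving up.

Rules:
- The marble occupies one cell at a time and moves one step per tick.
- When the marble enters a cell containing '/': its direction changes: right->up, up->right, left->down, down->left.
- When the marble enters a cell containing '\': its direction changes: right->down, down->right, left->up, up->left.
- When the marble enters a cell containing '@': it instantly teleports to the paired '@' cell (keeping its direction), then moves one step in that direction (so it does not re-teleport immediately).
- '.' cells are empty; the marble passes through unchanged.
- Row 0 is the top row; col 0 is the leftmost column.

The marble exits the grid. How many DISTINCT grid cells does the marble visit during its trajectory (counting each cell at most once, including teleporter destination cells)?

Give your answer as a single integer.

Answer: 8

Derivation:
Step 1: enter (7,9), '.' pass, move up to (6,9)
Step 2: enter (6,9), '.' pass, move up to (5,9)
Step 3: enter (5,9), '.' pass, move up to (4,9)
Step 4: enter (4,9), '.' pass, move up to (3,9)
Step 5: enter (3,9), '.' pass, move up to (2,9)
Step 6: enter (2,9), '.' pass, move up to (1,9)
Step 7: enter (1,9), '.' pass, move up to (0,9)
Step 8: enter (0,9), '.' pass, move up to (-1,9)
Step 9: at (-1,9) — EXIT via top edge, pos 9
Distinct cells visited: 8 (path length 8)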